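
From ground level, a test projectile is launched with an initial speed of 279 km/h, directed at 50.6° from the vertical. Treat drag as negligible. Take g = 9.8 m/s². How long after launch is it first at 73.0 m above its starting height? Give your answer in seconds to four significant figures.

Convert: 279 km/h = 279/3.6 = 77.50 m/s.
vₓ = 77.50 sin 50.6° = 59.89 m/s; v_y0 = 77.50 cos 50.6° = 49.19 m/s.
Require v_y0 t − ½ g t² = 73.0, i.e. 4.900 t² − 49.19 t + 73.0 = 0.
t = [49.19 ± √(49.19² − 2·9.80·73.0)] / 9.80 = (49.19 ± 31.45) / 9.80, so t = 1.811 s or t = 8.229 s.
The first (ascending) time is 1.811 s.

1.811 s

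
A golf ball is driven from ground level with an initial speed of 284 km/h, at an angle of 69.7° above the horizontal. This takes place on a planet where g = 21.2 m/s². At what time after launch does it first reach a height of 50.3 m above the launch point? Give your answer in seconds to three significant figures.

0.763 s

Convert: 284 km/h = 284/3.6 = 78.89 m/s.
Components: vₓ = 78.89 cos 69.7° = 27.37 m/s, v_y0 = 78.89 sin 69.7° = 73.99 m/s.
Require v_y0 t − ½ g t² = 50.3, i.e. 10.60 t² − 73.99 t + 50.3 = 0.
Quadratic formula: t = (73.99 ± √3341.7) / 21.2 = (73.99 ± 57.81) / 21.2 → t = 0.7633 s or 6.217 s.
The first (ascending) time is 0.7633 s.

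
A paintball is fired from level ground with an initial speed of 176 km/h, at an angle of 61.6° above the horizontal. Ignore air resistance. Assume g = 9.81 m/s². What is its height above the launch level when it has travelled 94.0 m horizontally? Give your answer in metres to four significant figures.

93.69 m

Convert: 176 km/h = 176/3.6 = 48.89 m/s.
Resolve: vₓ = 48.89 cos 61.6° = 23.25 m/s and v_y0 = 48.89 sin 61.6° = 43.01 m/s.
x = vₓ t ⇒ t = 94.0/23.25 = 4.043 s.
Height: y = v_y0 t − ½ g t² = 43.01 × 4.043 − 4.905 × 4.043² = 173.8 − 80.16 = 93.69 m.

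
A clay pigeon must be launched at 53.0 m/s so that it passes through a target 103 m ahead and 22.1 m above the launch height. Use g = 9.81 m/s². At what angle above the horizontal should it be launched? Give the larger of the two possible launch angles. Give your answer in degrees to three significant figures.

Trajectory: y = x tanθ − g x² (1 + tan²θ)/(2v₀²). With x = 103, y = 22.1, v₀ = 53.0, g = 9.81:
18.53 tan²θ − 103 tanθ + (40.63) = 0.
tanθ = [103 ± √(103² − 4 × 18.53 × (40.63))] / (2 × 18.53) = (103 ± 87.17) / 37.05, giving tanθ = 0.4273 or 5.133.
θ = 23.13° or 78.98°; the larger is 78.98°.

79.0°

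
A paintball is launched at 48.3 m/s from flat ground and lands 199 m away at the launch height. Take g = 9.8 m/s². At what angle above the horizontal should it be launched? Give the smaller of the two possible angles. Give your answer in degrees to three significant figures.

From R = (v₀²/g) sin 2θ: sin 2θ = 9.80 × 199 / 2332.9 = 0.8360.
2θ = 56.72° or 180° − 56.72° = 123.3°, so θ = 28.36° or 61.64°.
The smaller angle is 28.36°.

28.4°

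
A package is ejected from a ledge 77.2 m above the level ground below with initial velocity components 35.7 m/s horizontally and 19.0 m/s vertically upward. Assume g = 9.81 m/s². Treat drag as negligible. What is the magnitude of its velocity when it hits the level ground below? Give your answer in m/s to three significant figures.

With up positive and y = 0 at the ground: y(t) = 77.2 + (19.00) t − 4.905 t². Setting y = 0 and taking the positive root: t = [19.00 + √(19.00² + 2·9.81·77.2)] / 9.81 = (19.00 + 43.31) / 9.81 = 6.352 s.
Vertical velocity at impact: v_y = v_y0 − g t = 19.00 − 9.81 × 6.352 = −43.31 m/s.
Speed: |v| = √(vₓ² + v_y²) = √(35.70² + 43.31²) = 56.13 m/s.

56.1 m/s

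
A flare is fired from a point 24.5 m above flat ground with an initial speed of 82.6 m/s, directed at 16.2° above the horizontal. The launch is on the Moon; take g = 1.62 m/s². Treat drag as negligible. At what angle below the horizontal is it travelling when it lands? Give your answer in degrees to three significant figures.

Horizontal component vₓ = 82.60 cos 16.2° = 79.32 m/s; vertical v_y0 = 82.60 sin 16.2° = 23.04 m/s.
The projectile lands when y = 24.5 + (23.04) t − ½·1.62·t² = 0. Positive root: t = (23.04 + √(23.04² + 2·1.62·24.5)) / 1.62 = (23.04 + 24.71) / 1.62 = 29.48 s.
At impact: v_y = v_y0 − g t = −24.71 m/s; vₓ = 79.32 m/s.
Angle below horizontal: arctan(|v_y|/vₓ) = arctan(24.71/79.32) = 17.30°.

17.3°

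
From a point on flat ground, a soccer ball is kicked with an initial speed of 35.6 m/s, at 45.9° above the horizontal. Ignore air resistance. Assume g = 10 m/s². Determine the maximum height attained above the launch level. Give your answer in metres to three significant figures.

32.7 m

Horizontal component vₓ = 35.60 cos 45.9° = 24.77 m/s; vertical v_y0 = 35.60 sin 45.9° = 25.57 m/s.
Peak height H = v_y0² / (2g) = 653.58 / 20.00 = 32.68 m.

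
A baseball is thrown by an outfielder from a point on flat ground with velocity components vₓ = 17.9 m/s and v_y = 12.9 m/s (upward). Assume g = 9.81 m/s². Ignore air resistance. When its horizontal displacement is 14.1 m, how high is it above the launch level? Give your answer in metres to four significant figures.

Time to reach x = 14.1 m: t = x/vₓ = 14.1/17.90 = 0.7877 s.
Height: y = v_y0 t − ½ g t² = 12.90 × 0.7877 − 4.905 × 0.7877² = 10.16 − 3.043 = 7.118 m.

7.118 m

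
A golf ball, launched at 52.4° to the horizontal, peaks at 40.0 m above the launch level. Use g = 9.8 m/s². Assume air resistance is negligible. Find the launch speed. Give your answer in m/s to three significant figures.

At the peak v_y = 0, so v_y0 = √(2gH) = √(2 × 9.80 × 40.0) = 28.00 m/s.
v_y0 = v₀ sin θ ⇒ v₀ = 28.00 / sin 52.4° = 35.34 m/s.

35.3 m/s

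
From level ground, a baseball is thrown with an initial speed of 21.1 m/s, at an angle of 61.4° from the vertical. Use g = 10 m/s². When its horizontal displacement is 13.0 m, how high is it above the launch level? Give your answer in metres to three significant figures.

4.63 m

Components: vₓ = 21.10 sin 61.4° = 18.53 m/s, v_y0 = 21.10 cos 61.4° = 10.10 m/s.
x = vₓ t ⇒ t = 13.0/18.53 = 0.7017 s.
Height: y = v_y0 t − ½ g t² = 10.10 × 0.7017 − 5.000 × 0.7017² = 7.088 − 2.462 = 4.626 m.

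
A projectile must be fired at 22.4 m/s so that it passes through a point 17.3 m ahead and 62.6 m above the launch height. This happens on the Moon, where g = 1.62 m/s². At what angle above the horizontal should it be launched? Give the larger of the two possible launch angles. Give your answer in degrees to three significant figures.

88.2°

Trajectory: y = x tanθ − g x² (1 + tan²θ)/(2v₀²). With x = 17.3, y = 62.6, v₀ = 22.4, g = 1.62:
0.4831 tan²θ − 17.3 tanθ + (63.08) = 0.
tanθ = [17.3 ± √(17.3² − 4 × 0.4831 × (63.08))] / (2 × 0.4831) = (17.3 ± 13.32) / 0.9663, giving tanθ = 4.121 or 31.69.
θ = 76.36° or 88.19°; the larger is 88.19°.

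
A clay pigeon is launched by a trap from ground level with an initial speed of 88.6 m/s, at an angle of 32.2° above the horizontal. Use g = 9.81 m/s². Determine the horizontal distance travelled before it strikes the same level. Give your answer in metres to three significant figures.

722 m

Resolve: vₓ = 88.60 cos 32.2° = 74.97 m/s and v_y0 = 88.60 sin 32.2° = 47.21 m/s.
Flight time T = 2 v_y0 / g = 9.625 s.
Range: R = vₓ T = 74.97 × 9.625 = 721.6 m.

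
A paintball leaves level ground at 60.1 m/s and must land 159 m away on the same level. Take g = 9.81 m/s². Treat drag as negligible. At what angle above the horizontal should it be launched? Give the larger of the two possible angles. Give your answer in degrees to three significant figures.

77.2°

R = v₀² sin 2θ / g gives sin 2θ = gR/v₀² = 9.81·159/60.1² = 0.4318.
2θ = 25.58° or 180° − 25.58° = 154.4°, so θ = 12.79° or 77.21°.
The larger angle is 77.21°.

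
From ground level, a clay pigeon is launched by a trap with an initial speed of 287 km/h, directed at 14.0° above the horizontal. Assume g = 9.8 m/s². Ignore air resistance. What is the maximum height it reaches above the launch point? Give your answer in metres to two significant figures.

19 m

Convert: 287 km/h = 287/3.6 = 79.72 m/s.
Resolve: vₓ = 79.72 cos 14.0° = 77.35 m/s and v_y0 = 79.72 sin 14.0° = 19.29 m/s.
Peak height H = v_y0² / (2g) = 371.97 / 19.60 = 18.98 m.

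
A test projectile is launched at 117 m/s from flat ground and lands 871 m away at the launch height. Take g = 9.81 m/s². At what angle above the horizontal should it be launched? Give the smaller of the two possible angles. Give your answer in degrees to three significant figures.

Level-ground range R = v₀² sin(2θ)/g ⇒ sin(2θ) = gR/v₀² = 9.81 × 871 / 117² = 0.6242.
2θ = 38.62° or 180° − 38.62° = 141.4°, so θ = 19.31° or 70.69°.
The smaller angle is 19.31°.

19.3°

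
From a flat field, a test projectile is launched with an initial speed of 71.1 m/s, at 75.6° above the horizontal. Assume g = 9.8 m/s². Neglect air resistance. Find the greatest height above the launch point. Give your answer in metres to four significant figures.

vₓ = 71.10 cos 75.6° = 17.68 m/s; v_y0 = 71.10 sin 75.6° = 68.87 m/s.
Maximum height: H = v_y0² / (2g) = 68.87² / (2 × 9.80) = 242.0 m.

242.0 m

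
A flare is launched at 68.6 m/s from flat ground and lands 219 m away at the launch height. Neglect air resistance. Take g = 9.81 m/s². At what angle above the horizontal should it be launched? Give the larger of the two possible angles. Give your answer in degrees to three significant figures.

Level-ground range R = v₀² sin(2θ)/g ⇒ sin(2θ) = gR/v₀² = 9.81 × 219 / 68.6² = 0.4565.
2θ = 27.16° or 180° − 27.16° = 152.8°, so θ = 13.58° or 76.42°.
The larger angle is 76.42°.

76.4°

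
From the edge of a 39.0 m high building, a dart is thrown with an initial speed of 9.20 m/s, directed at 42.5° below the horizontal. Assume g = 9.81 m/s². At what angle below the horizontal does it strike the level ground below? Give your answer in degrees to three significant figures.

vₓ = 9.200 cos 42.5° = 6.783 m/s; v_y0 = −6.215 m/s (downward).
With up positive and y = 0 at the ground: y(t) = 39.0 + (−6.215) t − 4.905 t². Setting y = 0 and taking the positive root: t = [−6.215 + √(6.215² + 2·9.81·39.0)] / 9.81 = (−6.215 + 28.35) / 9.81 = 2.256 s.
At impact: v_y = v_y0 − g t = −28.35 m/s; vₓ = 6.783 m/s.
Angle below horizontal: arctan(|v_y|/vₓ) = arctan(28.35/6.783) = 76.55°.

76.5°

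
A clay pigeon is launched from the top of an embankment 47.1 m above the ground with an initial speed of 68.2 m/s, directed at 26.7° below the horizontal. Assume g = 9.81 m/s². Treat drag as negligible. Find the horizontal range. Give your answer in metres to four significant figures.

vₓ = 68.20 cos 26.7° = 60.93 m/s; v_y0 = −30.64 m/s (downward).
The projectile lands when y = 47.1 + (−30.64) t − ½·9.81·t² = 0. Positive root: t = (−30.64 + √(30.64² + 2·9.81·47.1)) / 9.81 = (−30.64 + 43.16) / 9.81 = 1.276 s.
Horizontal distance: R = vₓ t = 60.93 × 1.276 = 77.76 m.

77.76 m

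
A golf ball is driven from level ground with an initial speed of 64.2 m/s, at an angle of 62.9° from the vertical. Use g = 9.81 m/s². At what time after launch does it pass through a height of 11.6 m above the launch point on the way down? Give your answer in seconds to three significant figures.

5.54 s

Horizontal component vₓ = 64.20 sin 62.9° = 57.15 m/s; vertical v_y0 = 64.20 cos 62.9° = 29.25 m/s.
Set y = v_y0 t − ½ g t² = 11.6: 4.905 t² − 29.25 t + 11.6 = 0.
Quadratic formula: t = (29.25 ± √627.74) / 9.81 = (29.25 ± 25.05) / 9.81 → t = 0.4273 s or 5.535 s.
The descending-branch root is 5.535 s.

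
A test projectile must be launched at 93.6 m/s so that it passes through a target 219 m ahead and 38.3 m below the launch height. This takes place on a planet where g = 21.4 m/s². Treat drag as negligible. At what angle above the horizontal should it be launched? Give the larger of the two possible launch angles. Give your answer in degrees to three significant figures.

Trajectory: y = x tanθ − g x² (1 + tan²θ)/(2v₀²). With x = 219, y = −38.3, v₀ = 93.6, g = 21.4:
58.58 tan²θ − 219 tanθ + (20.28) = 0.
tanθ = [219 ± √(219² − 4 × 58.58 × (20.28))] / (2 × 58.58) = (219 ± 207.9) / 117.2, giving tanθ = 0.09500 or 3.644.
θ = 5.427° or 74.65°; the larger is 74.65°.

74.7°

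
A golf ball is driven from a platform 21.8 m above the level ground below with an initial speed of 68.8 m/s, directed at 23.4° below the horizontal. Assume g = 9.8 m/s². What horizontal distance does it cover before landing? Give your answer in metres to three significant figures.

44.7 m

vₓ = 68.80 cos 23.4° = 63.14 m/s; v_y0 = −27.32 m/s (downward).
The projectile lands when y = 21.8 + (−27.32) t − ½·9.80·t² = 0. Positive root: t = (−27.32 + √(27.32² + 2·9.80·21.8)) / 9.80 = (−27.32 + 34.26) / 9.80 = 0.7080 s.
Horizontal distance: R = vₓ t = 63.14 × 0.7080 = 44.70 m.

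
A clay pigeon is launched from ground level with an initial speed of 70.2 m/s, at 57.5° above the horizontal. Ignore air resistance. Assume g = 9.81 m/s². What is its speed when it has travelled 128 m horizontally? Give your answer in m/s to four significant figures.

45.76 m/s

Components: vₓ = 70.20 cos 57.5° = 37.72 m/s, v_y0 = 70.20 sin 57.5° = 59.21 m/s.
x = vₓ t ⇒ t = 128/37.72 = 3.394 s.
Vertical velocity there: v_y = v_y0 − g t = 59.21 − 9.81 × 3.394 = 25.92 m/s.
Speed: √(vₓ² + v_y²) = √(37.72² + 25.92²) = 45.76 m/s.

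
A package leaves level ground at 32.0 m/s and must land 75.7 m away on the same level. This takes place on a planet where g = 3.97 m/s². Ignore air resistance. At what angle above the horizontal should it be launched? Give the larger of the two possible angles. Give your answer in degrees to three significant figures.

Level-ground range R = v₀² sin(2θ)/g ⇒ sin(2θ) = gR/v₀² = 3.97 × 75.7 / 32.0² = 0.2935.
2θ = 17.07° or 180° − 17.07° = 162.9°, so θ = 8.533° or 81.47°.
The larger angle is 81.47°.

81.5°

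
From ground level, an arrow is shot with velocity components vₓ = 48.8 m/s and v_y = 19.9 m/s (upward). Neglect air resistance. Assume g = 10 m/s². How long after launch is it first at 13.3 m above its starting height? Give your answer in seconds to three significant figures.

Require v_y0 t − ½ g t² = 13.3, i.e. 5.000 t² − 19.90 t + 13.3 = 0.
Quadratic formula: t = (19.90 ± √130.01) / 10.0 = (19.90 ± 11.40) / 10.0 → t = 0.8498 s or 3.130 s.
The first (ascending) time is 0.8498 s.

0.850 s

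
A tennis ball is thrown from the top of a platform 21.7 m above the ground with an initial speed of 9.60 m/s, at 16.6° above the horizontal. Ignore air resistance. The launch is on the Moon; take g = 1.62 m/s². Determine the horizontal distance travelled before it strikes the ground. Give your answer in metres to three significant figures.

Components: vₓ = 9.600 cos 16.6° = 9.200 m/s, v_y0 = 9.600 sin 16.6° = 2.743 m/s.
With up positive and y = 0 at the ground: y(t) = 21.7 + (2.743) t − 0.8100 t². Setting y = 0 and taking the positive root: t = [2.743 + √(2.743² + 2·1.62·21.7)] / 1.62 = (2.743 + 8.822) / 1.62 = 7.139 s.
Horizontal distance: R = vₓ t = 9.200 × 7.139 = 65.68 m.

65.7 m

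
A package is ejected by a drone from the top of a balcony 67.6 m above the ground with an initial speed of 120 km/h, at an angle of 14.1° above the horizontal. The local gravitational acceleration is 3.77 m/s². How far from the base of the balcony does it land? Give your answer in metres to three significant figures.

Convert: 120 km/h = 120/3.6 = 33.33 m/s.
Resolve: vₓ = 33.33 cos 14.1° = 32.33 m/s and v_y0 = 33.33 sin 14.1° = 8.121 m/s.
With up positive and y = 0 at the ground: y(t) = 67.6 + (8.121) t − 1.885 t². Setting y = 0 and taking the positive root: t = [8.121 + √(8.121² + 2·3.77·67.6)] / 3.77 = (8.121 + 23.99) / 3.77 = 8.518 s.
Horizontal distance: R = vₓ t = 32.33 × 8.518 = 275.4 m.

275 m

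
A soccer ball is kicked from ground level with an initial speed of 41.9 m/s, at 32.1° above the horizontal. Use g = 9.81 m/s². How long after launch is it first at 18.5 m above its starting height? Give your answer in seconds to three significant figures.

1.10 s

vₓ = 41.90 cos 32.1° = 35.49 m/s; v_y0 = 41.90 sin 32.1° = 22.27 m/s.
Set y = v_y0 t − ½ g t² = 18.5: 4.905 t² − 22.27 t + 18.5 = 0.
Quadratic formula: t = (22.27 ± √132.79) / 9.81 = (22.27 ± 11.52) / 9.81 → t = 1.095 s or 3.444 s.
The first (ascending) time is 1.095 s.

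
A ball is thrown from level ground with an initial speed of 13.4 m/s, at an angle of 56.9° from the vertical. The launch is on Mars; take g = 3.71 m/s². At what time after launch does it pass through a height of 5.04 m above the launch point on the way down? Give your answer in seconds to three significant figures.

3.06 s

Horizontal component vₓ = 13.40 sin 56.9° = 11.23 m/s; vertical v_y0 = 13.40 cos 56.9° = 7.318 m/s.
Set y = v_y0 t − ½ g t² = 5.04: 1.855 t² − 7.318 t + 5.04 = 0.
t = [7.318 ± √(7.318² − 2·3.71·5.04)] / 3.71 = (7.318 ± 4.019) / 3.71, so t = 0.8891 s or t = 3.056 s.
The descending-branch root is 3.056 s.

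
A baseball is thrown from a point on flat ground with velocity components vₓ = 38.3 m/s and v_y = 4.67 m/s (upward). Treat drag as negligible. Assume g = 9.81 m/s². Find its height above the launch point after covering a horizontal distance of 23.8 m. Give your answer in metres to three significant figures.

x = vₓ t ⇒ t = 23.8/38.30 = 0.6214 s.
Height: y = v_y0 t − ½ g t² = 4.670 × 0.6214 − 4.905 × 0.6214² = 2.902 − 1.894 = 1.008 m.

1.01 m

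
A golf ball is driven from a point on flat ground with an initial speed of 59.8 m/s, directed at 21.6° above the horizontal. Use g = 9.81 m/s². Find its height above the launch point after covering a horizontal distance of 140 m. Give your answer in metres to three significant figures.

24.3 m

Resolve: vₓ = 59.80 cos 21.6° = 55.60 m/s and v_y0 = 59.80 sin 21.6° = 22.01 m/s.
Time to reach x = 140 m: t = x/vₓ = 140/55.60 = 2.518 s.
Height: y = v_y0 t − ½ g t² = 22.01 × 2.518 − 4.905 × 2.518² = 55.43 − 31.10 = 24.33 m.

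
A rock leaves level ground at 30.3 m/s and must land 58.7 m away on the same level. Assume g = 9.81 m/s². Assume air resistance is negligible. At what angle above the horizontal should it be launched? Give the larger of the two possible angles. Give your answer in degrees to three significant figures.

70.6°

R = v₀² sin 2θ / g gives sin 2θ = gR/v₀² = 9.81·58.7/30.3² = 0.6272.
2θ = 38.85° or 180° − 38.85° = 141.2°, so θ = 19.42° or 70.58°.
The larger angle is 70.58°.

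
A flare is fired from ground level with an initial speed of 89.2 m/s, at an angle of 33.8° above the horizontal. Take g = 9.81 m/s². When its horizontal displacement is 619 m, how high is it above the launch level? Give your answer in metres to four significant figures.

vₓ = 89.20 cos 33.8° = 74.12 m/s; v_y0 = 89.20 sin 33.8° = 49.62 m/s.
x = vₓ t ⇒ t = 619/74.12 = 8.351 s.
Height: y = v_y0 t − ½ g t² = 49.62 × 8.351 − 4.905 × 8.351² = 414.4 − 342.1 = 72.32 m.

72.32 m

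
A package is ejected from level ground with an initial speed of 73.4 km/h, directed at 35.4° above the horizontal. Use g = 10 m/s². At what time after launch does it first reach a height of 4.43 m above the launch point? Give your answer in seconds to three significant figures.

Convert: 73.4 km/h = 73.4/3.6 = 20.39 m/s.
Components: vₓ = 20.39 cos 35.4° = 16.62 m/s, v_y0 = 20.39 sin 35.4° = 11.81 m/s.
Require v_y0 t − ½ g t² = 4.43, i.e. 5.000 t² − 11.81 t + 4.43 = 0.
t = [11.81 ± √(11.81² − 2·10.0·4.43)] / 10.0 = (11.81 ± 7.134) / 10.0, so t = 0.4677 s or t = 1.895 s.
The first (ascending) time is 0.4677 s.

0.468 s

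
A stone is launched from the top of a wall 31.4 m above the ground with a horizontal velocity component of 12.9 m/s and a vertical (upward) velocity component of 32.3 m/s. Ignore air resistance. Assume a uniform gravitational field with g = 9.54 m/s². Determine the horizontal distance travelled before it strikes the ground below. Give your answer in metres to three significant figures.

Vertical motion (up positive, ground at y = 0): 4.770 t² − (32.30) t − 31.4 = 0, so t = (32.30 + √(32.30² + 2·9.54·31.4)) / 9.54 = (32.30 + 40.53) / 9.54 = 7.634 s.
Horizontal distance: R = vₓ t = 12.90 × 7.634 = 98.48 m.

98.5 m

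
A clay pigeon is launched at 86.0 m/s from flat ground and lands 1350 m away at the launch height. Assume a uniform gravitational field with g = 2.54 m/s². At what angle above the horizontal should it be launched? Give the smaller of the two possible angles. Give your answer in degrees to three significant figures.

13.8°

From R = (v₀²/g) sin 2θ: sin 2θ = 2.54 × 1350 / 7396.0 = 0.4636.
2θ = 27.62° or 180° − 27.62° = 152.4°, so θ = 13.81° or 76.19°.
The smaller angle is 13.81°.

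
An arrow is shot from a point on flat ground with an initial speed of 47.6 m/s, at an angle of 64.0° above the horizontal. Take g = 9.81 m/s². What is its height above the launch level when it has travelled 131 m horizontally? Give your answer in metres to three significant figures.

75.3 m

vₓ = 47.60 cos 64.0° = 20.87 m/s; v_y0 = 47.60 sin 64.0° = 42.78 m/s.
At x = 131 m, t = x/vₓ = 131/20.87 = 6.278 s.
Height: y = v_y0 t − ½ g t² = 42.78 × 6.278 − 4.905 × 6.278² = 268.6 − 193.3 = 75.27 m.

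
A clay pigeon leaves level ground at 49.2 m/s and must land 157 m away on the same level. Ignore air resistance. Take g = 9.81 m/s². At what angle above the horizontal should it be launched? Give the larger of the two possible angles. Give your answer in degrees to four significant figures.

R = v₀² sin 2θ / g gives sin 2θ = gR/v₀² = 9.81·157/49.2² = 0.6363.
2θ = 39.51° or 180° − 39.51° = 140.5°, so θ = 19.76° or 70.24°.
The larger angle is 70.24°.

70.24°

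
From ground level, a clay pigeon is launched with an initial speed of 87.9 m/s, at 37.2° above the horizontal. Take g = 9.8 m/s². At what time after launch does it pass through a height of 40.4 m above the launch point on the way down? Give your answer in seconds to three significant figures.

10.0 s

Components: vₓ = 87.90 cos 37.2° = 70.01 m/s, v_y0 = 87.90 sin 37.2° = 53.14 m/s.
Set y = v_y0 t − ½ g t² = 40.4: 4.900 t² − 53.14 t + 40.4 = 0.
t = [53.14 ± √(53.14² − 2·9.80·40.4)] / 9.80 = (53.14 ± 45.08) / 9.80, so t = 0.8226 s or t = 10.02 s.
The descending-branch root is 10.02 s.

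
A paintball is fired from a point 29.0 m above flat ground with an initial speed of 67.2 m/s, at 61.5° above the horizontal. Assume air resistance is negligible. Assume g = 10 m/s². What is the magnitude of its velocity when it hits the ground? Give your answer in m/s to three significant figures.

71.4 m/s

Horizontal component vₓ = 67.20 cos 61.5° = 32.07 m/s; vertical v_y0 = 67.20 sin 61.5° = 59.06 m/s.
With up positive and y = 0 at the ground: y(t) = 29.0 + (59.06) t − 5.000 t². Setting y = 0 and taking the positive root: t = [59.06 + √(59.06² + 2·10.0·29.0)] / 10.0 = (59.06 + 63.78) / 10.0 = 12.28 s.
Vertical velocity at impact: v_y = v_y0 − g t = 59.06 − 10.0 × 12.28 = −63.78 m/s.
Speed: |v| = √(vₓ² + v_y²) = √(32.07² + 63.78²) = 71.39 m/s.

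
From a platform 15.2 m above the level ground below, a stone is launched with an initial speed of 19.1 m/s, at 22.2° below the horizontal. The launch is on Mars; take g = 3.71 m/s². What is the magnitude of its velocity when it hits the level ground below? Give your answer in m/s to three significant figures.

21.9 m/s

vₓ = 19.10 cos 22.2° = 17.68 m/s; v_y0 = −7.217 m/s (downward).
With up positive and y = 0 at the ground: y(t) = 15.2 + (−7.217) t − 1.855 t². Setting y = 0 and taking the positive root: t = [−7.217 + √(7.217² + 2·3.71·15.2)] / 3.71 = (−7.217 + 12.84) / 3.71 = 1.516 s.
Vertical velocity at impact: v_y = v_y0 − g t = −7.217 − 3.71 × 1.516 = −12.84 m/s.
Speed: |v| = √(vₓ² + v_y²) = √(17.68² + 12.84²) = 21.85 m/s.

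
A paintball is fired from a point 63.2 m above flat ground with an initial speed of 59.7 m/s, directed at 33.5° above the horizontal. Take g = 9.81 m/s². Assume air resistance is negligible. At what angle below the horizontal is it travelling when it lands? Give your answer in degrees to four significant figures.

44.09°

Horizontal component vₓ = 59.70 cos 33.5° = 49.78 m/s; vertical v_y0 = 59.70 sin 33.5° = 32.95 m/s.
With up positive and y = 0 at the ground: y(t) = 63.2 + (32.95) t − 4.905 t². Setting y = 0 and taking the positive root: t = [32.95 + √(32.95² + 2·9.81·63.2)] / 9.81 = (32.95 + 48.23) / 9.81 = 8.275 s.
At impact: v_y = v_y0 − g t = −48.23 m/s; vₓ = 49.78 m/s.
Angle below horizontal: arctan(|v_y|/vₓ) = arctan(48.23/49.78) = 44.09°.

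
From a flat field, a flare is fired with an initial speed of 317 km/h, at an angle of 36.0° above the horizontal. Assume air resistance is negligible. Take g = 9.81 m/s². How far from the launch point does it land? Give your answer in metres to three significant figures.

Convert: 317 km/h = 317/3.6 = 88.06 m/s.
Resolve: vₓ = 88.06 cos 36.0° = 71.24 m/s and v_y0 = 88.06 sin 36.0° = 51.76 m/s.
Time aloft: T = 2 v_y0 / g = 2 × 51.76 / 9.81 = 10.55 s.
Range: R = vₓ T = 71.24 × 10.55 = 751.7 m.

752 m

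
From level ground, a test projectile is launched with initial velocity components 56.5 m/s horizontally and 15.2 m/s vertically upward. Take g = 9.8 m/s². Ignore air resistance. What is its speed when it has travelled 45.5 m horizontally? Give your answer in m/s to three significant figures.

At x = 45.5 m, t = x/vₓ = 45.5/56.50 = 0.8053 s.
Vertical velocity there: v_y = v_y0 − g t = 15.20 − 9.80 × 0.8053 = 7.308 m/s.
Speed: √(vₓ² + v_y²) = √(56.50² + 7.308²) = 56.97 m/s.

57.0 m/s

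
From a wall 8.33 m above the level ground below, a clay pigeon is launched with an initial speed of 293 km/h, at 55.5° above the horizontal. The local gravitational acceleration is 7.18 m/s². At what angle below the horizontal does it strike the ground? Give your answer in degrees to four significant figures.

55.85°

Convert: 293 km/h = 293/3.6 = 81.39 m/s.
vₓ = 81.39 cos 55.5° = 46.10 m/s; v_y0 = 81.39 sin 55.5° = 67.07 m/s.
Vertical motion (up positive, ground at y = 0): 3.590 t² − (67.07) t − 8.33 = 0, so t = (67.07 + √(67.07² + 2·7.18·8.33)) / 7.18 = (67.07 + 67.96) / 7.18 = 18.81 s.
At impact: v_y = v_y0 − g t = −67.96 m/s; vₓ = 46.10 m/s.
Angle below horizontal: arctan(|v_y|/vₓ) = arctan(67.96/46.10) = 55.85°.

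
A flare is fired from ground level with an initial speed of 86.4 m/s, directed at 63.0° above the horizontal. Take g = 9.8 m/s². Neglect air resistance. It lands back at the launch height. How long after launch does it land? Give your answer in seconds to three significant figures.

Horizontal component vₓ = 86.40 cos 63.0° = 39.22 m/s; vertical v_y0 = 86.40 sin 63.0° = 76.98 m/s.
Landing at launch height ⇒ T = 2 v_y0 / g = 2 × 76.98 / 9.80 = 15.71 s.

15.7 s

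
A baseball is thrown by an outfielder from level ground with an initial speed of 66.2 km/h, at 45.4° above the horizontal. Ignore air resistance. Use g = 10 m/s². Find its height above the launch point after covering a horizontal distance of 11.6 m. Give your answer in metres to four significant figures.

7.727 m

Convert: 66.2 km/h = 66.2/3.6 = 18.39 m/s.
Horizontal component vₓ = 18.39 cos 45.4° = 12.91 m/s; vertical v_y0 = 18.39 sin 45.4° = 13.09 m/s.
Time to reach x = 11.6 m: t = x/vₓ = 11.6/12.91 = 0.8984 s.
Height: y = v_y0 t − ½ g t² = 13.09 × 0.8984 − 5.000 × 0.8984² = 11.76 − 4.036 = 7.727 m.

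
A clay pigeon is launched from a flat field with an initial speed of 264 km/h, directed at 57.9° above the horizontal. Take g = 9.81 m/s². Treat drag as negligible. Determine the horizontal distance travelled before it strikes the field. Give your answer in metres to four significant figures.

493.5 m

Convert: 264 km/h = 264/3.6 = 73.33 m/s.
Horizontal component vₓ = 73.33 cos 57.9° = 38.97 m/s; vertical v_y0 = 73.33 sin 57.9° = 62.12 m/s.
Time aloft: T = 2 v_y0 / g = 2 × 62.12 / 9.81 = 12.67 s.
Range: R = vₓ T = 38.97 × 12.67 = 493.5 m.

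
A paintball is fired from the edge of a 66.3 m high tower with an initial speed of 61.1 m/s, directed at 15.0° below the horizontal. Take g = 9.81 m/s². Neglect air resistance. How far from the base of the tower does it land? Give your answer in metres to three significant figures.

142 m

vₓ = 61.10 cos 15.0° = 59.02 m/s; v_y0 = −15.81 m/s (downward).
Vertical motion (up positive, ground at y = 0): 4.905 t² − (−15.81) t − 66.3 = 0, so t = (−15.81 + √(15.81² + 2·9.81·66.3)) / 9.81 = (−15.81 + 39.38) / 9.81 = 2.402 s.
Horizontal distance: R = vₓ t = 59.02 × 2.402 = 141.8 m.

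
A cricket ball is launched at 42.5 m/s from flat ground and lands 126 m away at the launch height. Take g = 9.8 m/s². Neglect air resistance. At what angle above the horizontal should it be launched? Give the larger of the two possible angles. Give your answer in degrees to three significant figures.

From R = (v₀²/g) sin 2θ: sin 2θ = 9.80 × 126 / 1806.2 = 0.6836.
2θ = 43.13° or 180° − 43.13° = 136.9°, so θ = 21.56° or 68.44°.
The larger angle is 68.44°.

68.4°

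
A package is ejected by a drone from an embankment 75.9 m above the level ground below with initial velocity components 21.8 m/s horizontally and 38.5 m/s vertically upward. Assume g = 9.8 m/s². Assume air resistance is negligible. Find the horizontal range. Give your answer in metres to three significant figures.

207 m

Vertical motion (up positive, ground at y = 0): 4.900 t² − (38.50) t − 75.9 = 0, so t = (38.50 + √(38.50² + 2·9.80·75.9)) / 9.80 = (38.50 + 54.50) / 9.80 = 9.489 s.
Horizontal distance: R = vₓ t = 21.80 × 9.489 = 206.9 m.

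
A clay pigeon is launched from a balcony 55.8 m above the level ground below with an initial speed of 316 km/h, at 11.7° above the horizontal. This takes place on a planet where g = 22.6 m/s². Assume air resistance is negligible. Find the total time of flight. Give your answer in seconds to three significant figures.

3.15 s

Convert: 316 km/h = 316/3.6 = 87.78 m/s.
Components: vₓ = 87.78 cos 11.7° = 85.95 m/s, v_y0 = 87.78 sin 11.7° = 17.80 m/s.
With up positive and y = 0 at the ground: y(t) = 55.8 + (17.80) t − 11.30 t². Setting y = 0 and taking the positive root: t = [17.80 + √(17.80² + 2·22.6·55.8)] / 22.6 = (17.80 + 53.28) / 22.6 = 3.145 s.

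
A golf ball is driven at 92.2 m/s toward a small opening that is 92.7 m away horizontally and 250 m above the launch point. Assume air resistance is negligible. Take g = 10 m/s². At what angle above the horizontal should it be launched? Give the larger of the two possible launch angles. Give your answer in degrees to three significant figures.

Trajectory: y = x tanθ − g x² (1 + tan²θ)/(2v₀²). With x = 92.7, y = 250, v₀ = 92.2, g = 10.0:
5.054 tan²θ − 92.7 tanθ + (255.1) = 0.
tanθ = [92.7 ± √(92.7² − 4 × 5.054 × (255.1))] / (2 × 5.054) = (92.7 ± 58.62) / 10.11, giving tanθ = 3.371 or 14.97.
θ = 73.48° or 86.18°; the larger is 86.18°.

86.2°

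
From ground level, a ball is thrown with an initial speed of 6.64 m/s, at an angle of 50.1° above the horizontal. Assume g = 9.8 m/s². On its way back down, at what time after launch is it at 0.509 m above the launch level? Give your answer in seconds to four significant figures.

0.9276 s

vₓ = 6.640 cos 50.1° = 4.259 m/s; v_y0 = 6.640 sin 50.1° = 5.094 m/s.
Require v_y0 t − ½ g t² = 0.509, i.e. 4.900 t² − 5.094 t + 0.509 = 0.
t = [5.094 ± √(5.094² − 2·9.80·0.509)] / 9.80 = (5.094 ± 3.997) / 9.80, so t = 0.1120 s or t = 0.9276 s.
The descending-branch root is 0.9276 s.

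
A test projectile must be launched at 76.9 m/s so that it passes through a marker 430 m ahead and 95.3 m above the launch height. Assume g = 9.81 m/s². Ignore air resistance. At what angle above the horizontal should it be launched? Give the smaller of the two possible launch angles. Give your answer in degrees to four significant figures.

39.20°

Trajectory: y = x tanθ − g x² (1 + tan²θ)/(2v₀²). With x = 430, y = 95.3, v₀ = 76.9, g = 9.81:
153.4 tan²θ − 430 tanθ + (248.7) = 0.
tanθ = [430 ± √(430² − 4 × 153.4 × (248.7))] / (2 × 153.4) = (430 ± 179.9) / 306.7, giving tanθ = 0.8155 or 1.988.
θ = 39.20° or 63.30°; the smaller is 39.20°.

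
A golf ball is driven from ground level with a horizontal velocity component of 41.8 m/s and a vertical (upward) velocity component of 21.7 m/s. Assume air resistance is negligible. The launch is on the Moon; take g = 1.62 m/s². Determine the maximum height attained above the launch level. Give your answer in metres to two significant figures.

150 m

Peak height H = v_y0² / (2g) = 470.89 / 3.240 = 145.3 m.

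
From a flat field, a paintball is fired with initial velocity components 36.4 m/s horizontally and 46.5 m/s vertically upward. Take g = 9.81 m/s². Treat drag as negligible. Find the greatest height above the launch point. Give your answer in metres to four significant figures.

Peak height H = v_y0² / (2g) = 2162.2 / 19.62 = 110.2 m.

110.2 m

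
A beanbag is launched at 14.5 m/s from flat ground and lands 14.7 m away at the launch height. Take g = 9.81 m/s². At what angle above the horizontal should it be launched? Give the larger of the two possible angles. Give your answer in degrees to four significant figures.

68.35°

Level-ground range R = v₀² sin(2θ)/g ⇒ sin(2θ) = gR/v₀² = 9.81 × 14.7 / 14.5² = 0.6859.
2θ = 43.31° or 180° − 43.31° = 136.7°, so θ = 21.65° or 68.35°.
The larger angle is 68.35°.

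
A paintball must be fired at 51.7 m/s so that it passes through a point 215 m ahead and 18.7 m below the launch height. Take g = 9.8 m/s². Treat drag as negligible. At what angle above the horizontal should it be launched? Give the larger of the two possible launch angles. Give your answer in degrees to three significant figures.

65.4°

Trajectory: y = x tanθ − g x² (1 + tan²θ)/(2v₀²). With x = 215, y = −18.7, v₀ = 51.7, g = 9.80:
84.74 tan²θ − 215 tanθ + (66.04) = 0.
tanθ = [215 ± √(215² − 4 × 84.74 × (66.04))] / (2 × 84.74) = (215 ± 154.4) / 169.5, giving tanθ = 0.3576 or 2.180.
θ = 19.67° or 65.35°; the larger is 65.35°.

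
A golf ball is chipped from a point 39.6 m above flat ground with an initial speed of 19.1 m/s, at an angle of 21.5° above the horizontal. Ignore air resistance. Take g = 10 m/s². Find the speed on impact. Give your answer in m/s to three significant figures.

34.0 m/s

vₓ = 19.10 cos 21.5° = 17.77 m/s; v_y0 = 19.10 sin 21.5° = 7.000 m/s.
The projectile lands when y = 39.6 + (7.000) t − ½·10.0·t² = 0. Positive root: t = (7.000 + √(7.000² + 2·10.0·39.6)) / 10.0 = (7.000 + 29.00) / 10.0 = 3.600 s.
Vertical velocity at impact: v_y = v_y0 − g t = 7.000 − 10.0 × 3.600 = −29.00 m/s.
Speed: |v| = √(vₓ² + v_y²) = √(17.77² + 29.00²) = 34.01 m/s.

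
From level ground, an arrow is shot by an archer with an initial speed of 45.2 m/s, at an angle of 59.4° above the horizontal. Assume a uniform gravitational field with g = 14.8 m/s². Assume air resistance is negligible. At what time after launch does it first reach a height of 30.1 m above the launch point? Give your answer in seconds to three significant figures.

0.943 s

Components: vₓ = 45.20 cos 59.4° = 23.01 m/s, v_y0 = 45.20 sin 59.4° = 38.91 m/s.
Set y = v_y0 t − ½ g t² = 30.1: 7.400 t² − 38.91 t + 30.1 = 0.
t = [38.91 ± √(38.91² − 2·14.8·30.1)] / 14.8 = (38.91 ± 24.95) / 14.8, so t = 0.9427 s or t = 4.315 s.
The first (ascending) time is 0.9427 s.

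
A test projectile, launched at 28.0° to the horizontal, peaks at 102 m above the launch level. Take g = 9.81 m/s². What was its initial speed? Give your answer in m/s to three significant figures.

95.3 m/s

At the peak v_y = 0, so v_y0 = √(2gH) = √(2 × 9.81 × 102) = 44.74 m/s.
v_y0 = v₀ sin θ ⇒ v₀ = 44.74 / sin 28.0° = 95.29 m/s.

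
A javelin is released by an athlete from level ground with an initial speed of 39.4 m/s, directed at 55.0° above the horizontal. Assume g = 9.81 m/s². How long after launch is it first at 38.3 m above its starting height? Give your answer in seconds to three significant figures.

Resolve: vₓ = 39.40 cos 55.0° = 22.60 m/s and v_y0 = 39.40 sin 55.0° = 32.27 m/s.
Require v_y0 t − ½ g t² = 38.3, i.e. 4.905 t² − 32.27 t + 38.3 = 0.
t = [32.27 ± √(32.27² − 2·9.81·38.3)] / 9.81 = (32.27 ± 17.04) / 9.81, so t = 1.553 s or t = 5.026 s.
The first (ascending) time is 1.553 s.

1.55 s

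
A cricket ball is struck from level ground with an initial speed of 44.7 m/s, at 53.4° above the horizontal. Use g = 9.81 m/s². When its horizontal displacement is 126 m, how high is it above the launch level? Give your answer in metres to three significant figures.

60.0 m

Horizontal component vₓ = 44.70 cos 53.4° = 26.65 m/s; vertical v_y0 = 44.70 sin 53.4° = 35.89 m/s.
x = vₓ t ⇒ t = 126/26.65 = 4.728 s.
Height: y = v_y0 t − ½ g t² = 35.89 × 4.728 − 4.905 × 4.728² = 169.7 − 109.6 = 60.03 m.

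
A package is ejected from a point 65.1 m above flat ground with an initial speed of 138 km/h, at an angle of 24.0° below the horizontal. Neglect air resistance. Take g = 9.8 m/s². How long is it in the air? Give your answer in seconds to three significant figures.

Convert: 138 km/h = 138/3.6 = 38.33 m/s.
Horizontal component vₓ = 38.33 cos 24.0° = 35.02 m/s; vertical v_y0 = −15.59 m/s (downward).
The projectile lands when y = 65.1 + (−15.59) t − ½·9.80·t² = 0. Positive root: t = (−15.59 + √(15.59² + 2·9.80·65.1)) / 9.80 = (−15.59 + 38.98) / 9.80 = 2.386 s.

2.39 s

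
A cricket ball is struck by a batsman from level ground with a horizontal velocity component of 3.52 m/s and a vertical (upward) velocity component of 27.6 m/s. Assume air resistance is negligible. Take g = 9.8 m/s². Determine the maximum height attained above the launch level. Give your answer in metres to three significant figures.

38.9 m

Peak height H = v_y0² / (2g) = 761.76 / 19.60 = 38.87 m.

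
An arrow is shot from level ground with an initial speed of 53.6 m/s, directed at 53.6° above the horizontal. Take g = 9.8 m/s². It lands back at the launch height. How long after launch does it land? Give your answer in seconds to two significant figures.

8.8 s

Horizontal component vₓ = 53.60 cos 53.6° = 31.81 m/s; vertical v_y0 = 53.60 sin 53.6° = 43.14 m/s.
It returns to y = 0 when t = 2 v_y0 / g = 2(43.14)/9.80 = 8.805 s.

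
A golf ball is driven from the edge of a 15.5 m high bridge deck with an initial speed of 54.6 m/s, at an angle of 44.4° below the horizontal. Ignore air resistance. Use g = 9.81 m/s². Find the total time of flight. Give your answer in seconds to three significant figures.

0.387 s

Resolve: vₓ = 54.60 cos 44.4° = 39.01 m/s and v_y0 = −38.20 m/s (downward).
Vertical motion (up positive, ground at y = 0): 4.905 t² − (−38.20) t − 15.5 = 0, so t = (−38.20 + √(38.20² + 2·9.81·15.5)) / 9.81 = (−38.20 + 41.99) / 9.81 = 0.3866 s.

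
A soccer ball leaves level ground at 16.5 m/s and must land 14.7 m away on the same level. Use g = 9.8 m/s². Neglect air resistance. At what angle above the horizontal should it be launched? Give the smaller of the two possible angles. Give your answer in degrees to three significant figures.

16.0°

From R = (v₀²/g) sin 2θ: sin 2θ = 9.80 × 14.7 / 272.25 = 0.5291.
2θ = 31.95° or 180° − 31.95° = 148.1°, so θ = 15.97° or 74.03°.
The smaller angle is 15.97°.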